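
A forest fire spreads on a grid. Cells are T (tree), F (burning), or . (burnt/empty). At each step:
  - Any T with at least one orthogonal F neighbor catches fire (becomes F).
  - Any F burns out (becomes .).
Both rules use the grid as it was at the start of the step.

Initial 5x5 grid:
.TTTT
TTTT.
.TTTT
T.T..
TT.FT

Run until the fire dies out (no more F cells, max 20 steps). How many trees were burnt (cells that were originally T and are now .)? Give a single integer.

Answer: 1

Derivation:
Step 1: +1 fires, +1 burnt (F count now 1)
Step 2: +0 fires, +1 burnt (F count now 0)
Fire out after step 2
Initially T: 17, now '.': 9
Total burnt (originally-T cells now '.'): 1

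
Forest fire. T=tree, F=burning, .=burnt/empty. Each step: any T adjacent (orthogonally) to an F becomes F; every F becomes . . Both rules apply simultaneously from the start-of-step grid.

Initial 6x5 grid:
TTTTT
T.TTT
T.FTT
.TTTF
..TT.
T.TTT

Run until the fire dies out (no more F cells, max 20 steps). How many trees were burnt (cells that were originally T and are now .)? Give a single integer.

Step 1: +5 fires, +2 burnt (F count now 5)
Step 2: +6 fires, +5 burnt (F count now 6)
Step 3: +5 fires, +6 burnt (F count now 5)
Step 4: +2 fires, +5 burnt (F count now 2)
Step 5: +1 fires, +2 burnt (F count now 1)
Step 6: +1 fires, +1 burnt (F count now 1)
Step 7: +0 fires, +1 burnt (F count now 0)
Fire out after step 7
Initially T: 21, now '.': 29
Total burnt (originally-T cells now '.'): 20

Answer: 20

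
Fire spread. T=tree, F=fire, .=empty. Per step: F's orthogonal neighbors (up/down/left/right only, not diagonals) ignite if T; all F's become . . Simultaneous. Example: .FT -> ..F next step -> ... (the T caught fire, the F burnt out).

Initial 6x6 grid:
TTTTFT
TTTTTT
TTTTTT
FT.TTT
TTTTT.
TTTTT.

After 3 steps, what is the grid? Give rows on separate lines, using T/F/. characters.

Step 1: 6 trees catch fire, 2 burn out
  TTTF.F
  TTTTFT
  FTTTTT
  .F.TTT
  FTTTT.
  TTTTT.
Step 2: 8 trees catch fire, 6 burn out
  TTF...
  FTTF.F
  .FTTFT
  ...TTT
  .FTTT.
  FTTTT.
Step 3: 10 trees catch fire, 8 burn out
  FF....
  .FF...
  ..FF.F
  ...TFT
  ..FTT.
  .FTTT.

FF....
.FF...
..FF.F
...TFT
..FTT.
.FTTT.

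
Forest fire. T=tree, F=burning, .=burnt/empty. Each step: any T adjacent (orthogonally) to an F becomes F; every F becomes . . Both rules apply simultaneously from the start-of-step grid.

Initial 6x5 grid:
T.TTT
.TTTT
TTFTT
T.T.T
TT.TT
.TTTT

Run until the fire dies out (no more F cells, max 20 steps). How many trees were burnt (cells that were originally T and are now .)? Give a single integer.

Step 1: +4 fires, +1 burnt (F count now 4)
Step 2: +5 fires, +4 burnt (F count now 5)
Step 3: +4 fires, +5 burnt (F count now 4)
Step 4: +3 fires, +4 burnt (F count now 3)
Step 5: +3 fires, +3 burnt (F count now 3)
Step 6: +2 fires, +3 burnt (F count now 2)
Step 7: +1 fires, +2 burnt (F count now 1)
Step 8: +0 fires, +1 burnt (F count now 0)
Fire out after step 8
Initially T: 23, now '.': 29
Total burnt (originally-T cells now '.'): 22

Answer: 22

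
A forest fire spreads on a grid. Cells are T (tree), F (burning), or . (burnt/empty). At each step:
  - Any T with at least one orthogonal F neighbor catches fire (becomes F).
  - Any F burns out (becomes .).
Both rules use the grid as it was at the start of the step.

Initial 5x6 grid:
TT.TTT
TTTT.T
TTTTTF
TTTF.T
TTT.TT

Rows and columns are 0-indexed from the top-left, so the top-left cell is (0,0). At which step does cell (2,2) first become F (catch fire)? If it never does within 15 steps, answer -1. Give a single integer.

Step 1: cell (2,2)='T' (+5 fires, +2 burnt)
Step 2: cell (2,2)='F' (+6 fires, +5 burnt)
  -> target ignites at step 2
Step 3: cell (2,2)='.' (+7 fires, +6 burnt)
Step 4: cell (2,2)='.' (+3 fires, +7 burnt)
Step 5: cell (2,2)='.' (+2 fires, +3 burnt)
Step 6: cell (2,2)='.' (+1 fires, +2 burnt)
Step 7: cell (2,2)='.' (+0 fires, +1 burnt)
  fire out at step 7

2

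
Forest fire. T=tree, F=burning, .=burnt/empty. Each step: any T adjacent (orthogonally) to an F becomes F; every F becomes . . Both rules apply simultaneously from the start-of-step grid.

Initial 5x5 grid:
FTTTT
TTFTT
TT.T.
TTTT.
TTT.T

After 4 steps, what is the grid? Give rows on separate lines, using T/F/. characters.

Step 1: 5 trees catch fire, 2 burn out
  .FFTT
  FF.FT
  TT.T.
  TTTT.
  TTT.T
Step 2: 5 trees catch fire, 5 burn out
  ...FT
  ....F
  FF.F.
  TTTT.
  TTT.T
Step 3: 4 trees catch fire, 5 burn out
  ....F
  .....
  .....
  FFTF.
  TTT.T
Step 4: 3 trees catch fire, 4 burn out
  .....
  .....
  .....
  ..F..
  FFT.T

.....
.....
.....
..F..
FFT.T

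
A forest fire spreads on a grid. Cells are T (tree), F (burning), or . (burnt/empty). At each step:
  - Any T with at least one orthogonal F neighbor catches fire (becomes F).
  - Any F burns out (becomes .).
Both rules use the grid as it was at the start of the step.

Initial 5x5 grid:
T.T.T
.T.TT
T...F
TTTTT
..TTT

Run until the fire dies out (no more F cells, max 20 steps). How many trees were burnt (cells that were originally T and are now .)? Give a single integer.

Step 1: +2 fires, +1 burnt (F count now 2)
Step 2: +4 fires, +2 burnt (F count now 4)
Step 3: +2 fires, +4 burnt (F count now 2)
Step 4: +2 fires, +2 burnt (F count now 2)
Step 5: +1 fires, +2 burnt (F count now 1)
Step 6: +1 fires, +1 burnt (F count now 1)
Step 7: +0 fires, +1 burnt (F count now 0)
Fire out after step 7
Initially T: 15, now '.': 22
Total burnt (originally-T cells now '.'): 12

Answer: 12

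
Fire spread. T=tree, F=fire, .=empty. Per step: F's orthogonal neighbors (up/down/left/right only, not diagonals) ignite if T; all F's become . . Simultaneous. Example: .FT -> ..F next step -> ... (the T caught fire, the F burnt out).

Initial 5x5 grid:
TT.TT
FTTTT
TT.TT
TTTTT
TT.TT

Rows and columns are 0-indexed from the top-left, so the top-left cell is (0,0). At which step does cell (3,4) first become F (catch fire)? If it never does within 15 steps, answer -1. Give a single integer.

Step 1: cell (3,4)='T' (+3 fires, +1 burnt)
Step 2: cell (3,4)='T' (+4 fires, +3 burnt)
Step 3: cell (3,4)='T' (+3 fires, +4 burnt)
Step 4: cell (3,4)='T' (+5 fires, +3 burnt)
Step 5: cell (3,4)='T' (+3 fires, +5 burnt)
Step 6: cell (3,4)='F' (+2 fires, +3 burnt)
  -> target ignites at step 6
Step 7: cell (3,4)='.' (+1 fires, +2 burnt)
Step 8: cell (3,4)='.' (+0 fires, +1 burnt)
  fire out at step 8

6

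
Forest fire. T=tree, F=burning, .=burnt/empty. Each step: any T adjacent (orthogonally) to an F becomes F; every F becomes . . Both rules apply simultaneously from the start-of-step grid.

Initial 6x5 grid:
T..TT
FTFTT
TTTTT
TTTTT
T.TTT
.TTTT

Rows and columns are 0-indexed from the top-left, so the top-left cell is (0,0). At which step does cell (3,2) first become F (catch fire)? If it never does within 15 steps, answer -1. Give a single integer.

Step 1: cell (3,2)='T' (+5 fires, +2 burnt)
Step 2: cell (3,2)='F' (+6 fires, +5 burnt)
  -> target ignites at step 2
Step 3: cell (3,2)='.' (+6 fires, +6 burnt)
Step 4: cell (3,2)='.' (+3 fires, +6 burnt)
Step 5: cell (3,2)='.' (+3 fires, +3 burnt)
Step 6: cell (3,2)='.' (+1 fires, +3 burnt)
Step 7: cell (3,2)='.' (+0 fires, +1 burnt)
  fire out at step 7

2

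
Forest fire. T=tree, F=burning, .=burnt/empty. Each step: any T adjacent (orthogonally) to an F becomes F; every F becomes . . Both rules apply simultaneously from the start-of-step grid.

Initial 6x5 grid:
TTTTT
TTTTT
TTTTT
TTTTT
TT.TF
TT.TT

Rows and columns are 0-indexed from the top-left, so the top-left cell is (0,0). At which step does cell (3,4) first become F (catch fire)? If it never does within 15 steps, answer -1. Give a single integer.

Step 1: cell (3,4)='F' (+3 fires, +1 burnt)
  -> target ignites at step 1
Step 2: cell (3,4)='.' (+3 fires, +3 burnt)
Step 3: cell (3,4)='.' (+3 fires, +3 burnt)
Step 4: cell (3,4)='.' (+4 fires, +3 burnt)
Step 5: cell (3,4)='.' (+5 fires, +4 burnt)
Step 6: cell (3,4)='.' (+5 fires, +5 burnt)
Step 7: cell (3,4)='.' (+3 fires, +5 burnt)
Step 8: cell (3,4)='.' (+1 fires, +3 burnt)
Step 9: cell (3,4)='.' (+0 fires, +1 burnt)
  fire out at step 9

1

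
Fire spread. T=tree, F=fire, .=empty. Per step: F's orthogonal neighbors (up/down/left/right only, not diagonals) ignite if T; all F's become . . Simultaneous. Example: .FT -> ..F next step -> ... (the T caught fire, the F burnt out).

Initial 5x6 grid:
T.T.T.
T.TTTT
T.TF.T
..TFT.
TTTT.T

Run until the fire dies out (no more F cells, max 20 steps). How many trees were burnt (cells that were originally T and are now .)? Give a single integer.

Step 1: +5 fires, +2 burnt (F count now 5)
Step 2: +3 fires, +5 burnt (F count now 3)
Step 3: +4 fires, +3 burnt (F count now 4)
Step 4: +2 fires, +4 burnt (F count now 2)
Step 5: +0 fires, +2 burnt (F count now 0)
Fire out after step 5
Initially T: 18, now '.': 26
Total burnt (originally-T cells now '.'): 14

Answer: 14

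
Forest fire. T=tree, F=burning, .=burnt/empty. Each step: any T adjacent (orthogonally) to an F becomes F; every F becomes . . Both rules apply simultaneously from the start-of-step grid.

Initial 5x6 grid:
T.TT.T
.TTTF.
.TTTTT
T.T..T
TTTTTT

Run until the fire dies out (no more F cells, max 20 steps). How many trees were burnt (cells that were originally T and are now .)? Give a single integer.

Answer: 19

Derivation:
Step 1: +2 fires, +1 burnt (F count now 2)
Step 2: +4 fires, +2 burnt (F count now 4)
Step 3: +4 fires, +4 burnt (F count now 4)
Step 4: +3 fires, +4 burnt (F count now 3)
Step 5: +2 fires, +3 burnt (F count now 2)
Step 6: +2 fires, +2 burnt (F count now 2)
Step 7: +1 fires, +2 burnt (F count now 1)
Step 8: +1 fires, +1 burnt (F count now 1)
Step 9: +0 fires, +1 burnt (F count now 0)
Fire out after step 9
Initially T: 21, now '.': 28
Total burnt (originally-T cells now '.'): 19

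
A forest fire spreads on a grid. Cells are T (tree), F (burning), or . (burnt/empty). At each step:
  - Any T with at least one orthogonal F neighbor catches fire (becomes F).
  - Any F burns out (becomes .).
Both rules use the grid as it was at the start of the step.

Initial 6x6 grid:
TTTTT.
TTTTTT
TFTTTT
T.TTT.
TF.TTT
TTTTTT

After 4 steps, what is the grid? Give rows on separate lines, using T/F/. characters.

Step 1: 5 trees catch fire, 2 burn out
  TTTTT.
  TFTTTT
  F.FTTT
  T.TTT.
  F..TTT
  TFTTTT
Step 2: 8 trees catch fire, 5 burn out
  TFTTT.
  F.FTTT
  ...FTT
  F.FTT.
  ...TTT
  F.FTTT
Step 3: 6 trees catch fire, 8 burn out
  F.FTT.
  ...FTT
  ....FT
  ...FT.
  ...TTT
  ...FTT
Step 4: 6 trees catch fire, 6 burn out
  ...FT.
  ....FT
  .....F
  ....F.
  ...FTT
  ....FT

...FT.
....FT
.....F
....F.
...FTT
....FT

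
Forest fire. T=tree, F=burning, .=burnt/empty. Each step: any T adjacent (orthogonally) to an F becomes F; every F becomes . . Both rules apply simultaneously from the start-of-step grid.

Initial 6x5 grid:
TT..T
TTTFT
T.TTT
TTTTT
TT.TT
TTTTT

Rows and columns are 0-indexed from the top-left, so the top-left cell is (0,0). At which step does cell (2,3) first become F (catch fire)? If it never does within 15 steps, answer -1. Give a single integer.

Step 1: cell (2,3)='F' (+3 fires, +1 burnt)
  -> target ignites at step 1
Step 2: cell (2,3)='.' (+5 fires, +3 burnt)
Step 3: cell (2,3)='.' (+5 fires, +5 burnt)
Step 4: cell (2,3)='.' (+5 fires, +5 burnt)
Step 5: cell (2,3)='.' (+4 fires, +5 burnt)
Step 6: cell (2,3)='.' (+2 fires, +4 burnt)
Step 7: cell (2,3)='.' (+1 fires, +2 burnt)
Step 8: cell (2,3)='.' (+0 fires, +1 burnt)
  fire out at step 8

1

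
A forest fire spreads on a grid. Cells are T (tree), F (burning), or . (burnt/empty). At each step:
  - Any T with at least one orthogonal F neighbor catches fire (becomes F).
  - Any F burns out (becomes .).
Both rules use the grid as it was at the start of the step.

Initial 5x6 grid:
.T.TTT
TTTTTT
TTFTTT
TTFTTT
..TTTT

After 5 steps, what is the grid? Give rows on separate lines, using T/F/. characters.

Step 1: 6 trees catch fire, 2 burn out
  .T.TTT
  TTFTTT
  TF.FTT
  TF.FTT
  ..FTTT
Step 2: 7 trees catch fire, 6 burn out
  .T.TTT
  TF.FTT
  F...FT
  F...FT
  ...FTT
Step 3: 7 trees catch fire, 7 burn out
  .F.FTT
  F...FT
  .....F
  .....F
  ....FT
Step 4: 3 trees catch fire, 7 burn out
  ....FT
  .....F
  ......
  ......
  .....F
Step 5: 1 trees catch fire, 3 burn out
  .....F
  ......
  ......
  ......
  ......

.....F
......
......
......
......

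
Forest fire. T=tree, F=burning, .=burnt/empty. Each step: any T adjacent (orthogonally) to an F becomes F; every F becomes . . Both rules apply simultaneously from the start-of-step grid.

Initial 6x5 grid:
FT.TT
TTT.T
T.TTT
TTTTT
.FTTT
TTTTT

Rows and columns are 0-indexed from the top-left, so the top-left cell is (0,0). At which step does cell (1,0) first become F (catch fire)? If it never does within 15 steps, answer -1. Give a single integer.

Step 1: cell (1,0)='F' (+5 fires, +2 burnt)
  -> target ignites at step 1
Step 2: cell (1,0)='.' (+7 fires, +5 burnt)
Step 3: cell (1,0)='.' (+5 fires, +7 burnt)
Step 4: cell (1,0)='.' (+3 fires, +5 burnt)
Step 5: cell (1,0)='.' (+1 fires, +3 burnt)
Step 6: cell (1,0)='.' (+1 fires, +1 burnt)
Step 7: cell (1,0)='.' (+1 fires, +1 burnt)
Step 8: cell (1,0)='.' (+1 fires, +1 burnt)
Step 9: cell (1,0)='.' (+0 fires, +1 burnt)
  fire out at step 9

1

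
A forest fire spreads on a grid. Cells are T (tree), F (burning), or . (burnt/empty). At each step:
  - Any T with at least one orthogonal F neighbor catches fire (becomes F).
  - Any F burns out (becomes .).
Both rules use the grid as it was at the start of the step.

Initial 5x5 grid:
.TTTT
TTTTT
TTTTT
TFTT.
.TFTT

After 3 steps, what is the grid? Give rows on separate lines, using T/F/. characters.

Step 1: 5 trees catch fire, 2 burn out
  .TTTT
  TTTTT
  TFTTT
  F.FT.
  .F.FT
Step 2: 5 trees catch fire, 5 burn out
  .TTTT
  TFTTT
  F.FTT
  ...F.
  ....F
Step 3: 4 trees catch fire, 5 burn out
  .FTTT
  F.FTT
  ...FT
  .....
  .....

.FTTT
F.FTT
...FT
.....
.....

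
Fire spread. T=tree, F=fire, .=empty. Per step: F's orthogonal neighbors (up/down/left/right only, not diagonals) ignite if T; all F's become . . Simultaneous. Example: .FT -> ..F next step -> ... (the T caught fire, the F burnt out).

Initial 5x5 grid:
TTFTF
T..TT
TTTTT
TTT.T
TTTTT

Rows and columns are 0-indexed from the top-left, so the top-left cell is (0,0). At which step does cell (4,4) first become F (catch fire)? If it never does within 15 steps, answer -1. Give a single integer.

Step 1: cell (4,4)='T' (+3 fires, +2 burnt)
Step 2: cell (4,4)='T' (+3 fires, +3 burnt)
Step 3: cell (4,4)='T' (+3 fires, +3 burnt)
Step 4: cell (4,4)='F' (+3 fires, +3 burnt)
  -> target ignites at step 4
Step 5: cell (4,4)='.' (+4 fires, +3 burnt)
Step 6: cell (4,4)='.' (+3 fires, +4 burnt)
Step 7: cell (4,4)='.' (+1 fires, +3 burnt)
Step 8: cell (4,4)='.' (+0 fires, +1 burnt)
  fire out at step 8

4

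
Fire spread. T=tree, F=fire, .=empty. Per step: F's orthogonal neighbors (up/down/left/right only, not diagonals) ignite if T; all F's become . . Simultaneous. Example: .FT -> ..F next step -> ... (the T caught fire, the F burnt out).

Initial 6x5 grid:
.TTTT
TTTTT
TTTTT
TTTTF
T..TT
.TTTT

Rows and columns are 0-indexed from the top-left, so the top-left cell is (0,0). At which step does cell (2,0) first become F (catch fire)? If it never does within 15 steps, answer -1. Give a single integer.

Step 1: cell (2,0)='T' (+3 fires, +1 burnt)
Step 2: cell (2,0)='T' (+5 fires, +3 burnt)
Step 3: cell (2,0)='T' (+5 fires, +5 burnt)
Step 4: cell (2,0)='T' (+5 fires, +5 burnt)
Step 5: cell (2,0)='F' (+5 fires, +5 burnt)
  -> target ignites at step 5
Step 6: cell (2,0)='.' (+2 fires, +5 burnt)
Step 7: cell (2,0)='.' (+0 fires, +2 burnt)
  fire out at step 7

5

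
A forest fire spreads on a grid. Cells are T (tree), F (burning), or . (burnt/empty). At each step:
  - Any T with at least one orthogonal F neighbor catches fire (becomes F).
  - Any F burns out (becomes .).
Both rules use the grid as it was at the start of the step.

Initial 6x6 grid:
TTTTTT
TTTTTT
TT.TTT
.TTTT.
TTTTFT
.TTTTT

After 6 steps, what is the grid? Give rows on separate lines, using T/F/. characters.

Step 1: 4 trees catch fire, 1 burn out
  TTTTTT
  TTTTTT
  TT.TTT
  .TTTF.
  TTTF.F
  .TTTFT
Step 2: 5 trees catch fire, 4 burn out
  TTTTTT
  TTTTTT
  TT.TFT
  .TTF..
  TTF...
  .TTF.F
Step 3: 6 trees catch fire, 5 burn out
  TTTTTT
  TTTTFT
  TT.F.F
  .TF...
  TF....
  .TF...
Step 4: 6 trees catch fire, 6 burn out
  TTTTFT
  TTTF.F
  TT....
  .F....
  F.....
  .F....
Step 5: 4 trees catch fire, 6 burn out
  TTTF.F
  TTF...
  TF....
  ......
  ......
  ......
Step 6: 3 trees catch fire, 4 burn out
  TTF...
  TF....
  F.....
  ......
  ......
  ......

TTF...
TF....
F.....
......
......
......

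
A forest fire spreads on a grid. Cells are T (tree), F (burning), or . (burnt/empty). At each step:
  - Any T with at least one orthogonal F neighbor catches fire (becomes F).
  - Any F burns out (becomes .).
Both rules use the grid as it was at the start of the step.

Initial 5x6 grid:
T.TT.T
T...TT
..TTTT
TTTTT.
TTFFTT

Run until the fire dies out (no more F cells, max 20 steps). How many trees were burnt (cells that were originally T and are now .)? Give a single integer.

Answer: 16

Derivation:
Step 1: +4 fires, +2 burnt (F count now 4)
Step 2: +6 fires, +4 burnt (F count now 6)
Step 3: +2 fires, +6 burnt (F count now 2)
Step 4: +2 fires, +2 burnt (F count now 2)
Step 5: +1 fires, +2 burnt (F count now 1)
Step 6: +1 fires, +1 burnt (F count now 1)
Step 7: +0 fires, +1 burnt (F count now 0)
Fire out after step 7
Initially T: 20, now '.': 26
Total burnt (originally-T cells now '.'): 16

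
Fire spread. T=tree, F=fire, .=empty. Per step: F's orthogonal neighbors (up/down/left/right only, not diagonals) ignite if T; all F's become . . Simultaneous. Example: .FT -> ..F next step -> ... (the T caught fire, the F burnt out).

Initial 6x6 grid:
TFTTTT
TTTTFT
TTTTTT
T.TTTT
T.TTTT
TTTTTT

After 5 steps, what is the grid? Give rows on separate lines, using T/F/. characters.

Step 1: 7 trees catch fire, 2 burn out
  F.FTFT
  TFTF.F
  TTTTFT
  T.TTTT
  T.TTTT
  TTTTTT
Step 2: 8 trees catch fire, 7 burn out
  ...F.F
  F.F...
  TFTF.F
  T.TTFT
  T.TTTT
  TTTTTT
Step 3: 5 trees catch fire, 8 burn out
  ......
  ......
  F.F...
  T.TF.F
  T.TTFT
  TTTTTT
Step 4: 5 trees catch fire, 5 burn out
  ......
  ......
  ......
  F.F...
  T.TF.F
  TTTTFT
Step 5: 4 trees catch fire, 5 burn out
  ......
  ......
  ......
  ......
  F.F...
  TTTF.F

......
......
......
......
F.F...
TTTF.F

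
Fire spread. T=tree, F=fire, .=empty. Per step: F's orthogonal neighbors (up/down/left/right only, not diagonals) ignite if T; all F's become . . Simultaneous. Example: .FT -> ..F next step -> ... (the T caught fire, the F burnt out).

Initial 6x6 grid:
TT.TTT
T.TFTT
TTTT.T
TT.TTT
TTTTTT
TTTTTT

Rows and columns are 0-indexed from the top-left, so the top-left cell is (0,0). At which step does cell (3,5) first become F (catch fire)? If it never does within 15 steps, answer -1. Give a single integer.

Step 1: cell (3,5)='T' (+4 fires, +1 burnt)
Step 2: cell (3,5)='T' (+4 fires, +4 burnt)
Step 3: cell (3,5)='T' (+5 fires, +4 burnt)
Step 4: cell (3,5)='F' (+6 fires, +5 burnt)
  -> target ignites at step 4
Step 5: cell (3,5)='.' (+6 fires, +6 burnt)
Step 6: cell (3,5)='.' (+4 fires, +6 burnt)
Step 7: cell (3,5)='.' (+2 fires, +4 burnt)
Step 8: cell (3,5)='.' (+0 fires, +2 burnt)
  fire out at step 8

4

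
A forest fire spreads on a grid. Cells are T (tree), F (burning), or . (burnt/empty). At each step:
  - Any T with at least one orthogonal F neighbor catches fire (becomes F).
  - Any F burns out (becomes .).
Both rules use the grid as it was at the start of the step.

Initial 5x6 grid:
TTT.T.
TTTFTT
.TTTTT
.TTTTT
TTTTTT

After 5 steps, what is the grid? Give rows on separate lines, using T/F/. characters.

Step 1: 3 trees catch fire, 1 burn out
  TTT.T.
  TTF.FT
  .TTFTT
  .TTTTT
  TTTTTT
Step 2: 7 trees catch fire, 3 burn out
  TTF.F.
  TF...F
  .TF.FT
  .TTFTT
  TTTTTT
Step 3: 7 trees catch fire, 7 burn out
  TF....
  F.....
  .F...F
  .TF.FT
  TTTFTT
Step 4: 5 trees catch fire, 7 burn out
  F.....
  ......
  ......
  .F...F
  TTF.FT
Step 5: 2 trees catch fire, 5 burn out
  ......
  ......
  ......
  ......
  TF...F

......
......
......
......
TF...F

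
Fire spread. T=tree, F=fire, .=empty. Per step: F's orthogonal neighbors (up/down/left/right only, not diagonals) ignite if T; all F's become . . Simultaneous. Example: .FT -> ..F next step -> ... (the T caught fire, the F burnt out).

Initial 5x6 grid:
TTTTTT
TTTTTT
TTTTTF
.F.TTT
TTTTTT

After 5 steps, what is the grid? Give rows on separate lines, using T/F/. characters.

Step 1: 5 trees catch fire, 2 burn out
  TTTTTT
  TTTTTF
  TFTTF.
  ...TTF
  TFTTTT
Step 2: 10 trees catch fire, 5 burn out
  TTTTTF
  TFTTF.
  F.FF..
  ...TF.
  F.FTTF
Step 3: 8 trees catch fire, 10 burn out
  TFTTF.
  F.FF..
  ......
  ...F..
  ...FF.
Step 4: 3 trees catch fire, 8 burn out
  F.FF..
  ......
  ......
  ......
  ......
Step 5: 0 trees catch fire, 3 burn out
  ......
  ......
  ......
  ......
  ......

......
......
......
......
......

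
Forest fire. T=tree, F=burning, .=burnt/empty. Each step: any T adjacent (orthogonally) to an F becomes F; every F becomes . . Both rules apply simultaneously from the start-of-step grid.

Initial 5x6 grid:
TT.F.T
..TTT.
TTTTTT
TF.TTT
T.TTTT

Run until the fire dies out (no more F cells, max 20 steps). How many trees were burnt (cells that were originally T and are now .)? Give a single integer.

Answer: 18

Derivation:
Step 1: +3 fires, +2 burnt (F count now 3)
Step 2: +6 fires, +3 burnt (F count now 6)
Step 3: +2 fires, +6 burnt (F count now 2)
Step 4: +3 fires, +2 burnt (F count now 3)
Step 5: +3 fires, +3 burnt (F count now 3)
Step 6: +1 fires, +3 burnt (F count now 1)
Step 7: +0 fires, +1 burnt (F count now 0)
Fire out after step 7
Initially T: 21, now '.': 27
Total burnt (originally-T cells now '.'): 18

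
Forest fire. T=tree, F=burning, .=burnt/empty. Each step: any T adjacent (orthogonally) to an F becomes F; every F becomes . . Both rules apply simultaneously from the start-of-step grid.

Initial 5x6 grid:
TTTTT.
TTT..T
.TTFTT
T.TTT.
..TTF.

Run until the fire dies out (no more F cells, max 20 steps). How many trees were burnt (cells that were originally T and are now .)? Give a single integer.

Answer: 18

Derivation:
Step 1: +5 fires, +2 burnt (F count now 5)
Step 2: +5 fires, +5 burnt (F count now 5)
Step 3: +3 fires, +5 burnt (F count now 3)
Step 4: +3 fires, +3 burnt (F count now 3)
Step 5: +2 fires, +3 burnt (F count now 2)
Step 6: +0 fires, +2 burnt (F count now 0)
Fire out after step 6
Initially T: 19, now '.': 29
Total burnt (originally-T cells now '.'): 18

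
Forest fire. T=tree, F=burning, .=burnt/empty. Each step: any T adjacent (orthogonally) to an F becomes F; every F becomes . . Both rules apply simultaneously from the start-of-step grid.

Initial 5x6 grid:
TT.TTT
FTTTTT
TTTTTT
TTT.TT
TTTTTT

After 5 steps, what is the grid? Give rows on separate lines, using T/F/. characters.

Step 1: 3 trees catch fire, 1 burn out
  FT.TTT
  .FTTTT
  FTTTTT
  TTT.TT
  TTTTTT
Step 2: 4 trees catch fire, 3 burn out
  .F.TTT
  ..FTTT
  .FTTTT
  FTT.TT
  TTTTTT
Step 3: 4 trees catch fire, 4 burn out
  ...TTT
  ...FTT
  ..FTTT
  .FT.TT
  FTTTTT
Step 4: 5 trees catch fire, 4 burn out
  ...FTT
  ....FT
  ...FTT
  ..F.TT
  .FTTTT
Step 5: 4 trees catch fire, 5 burn out
  ....FT
  .....F
  ....FT
  ....TT
  ..FTTT

....FT
.....F
....FT
....TT
..FTTT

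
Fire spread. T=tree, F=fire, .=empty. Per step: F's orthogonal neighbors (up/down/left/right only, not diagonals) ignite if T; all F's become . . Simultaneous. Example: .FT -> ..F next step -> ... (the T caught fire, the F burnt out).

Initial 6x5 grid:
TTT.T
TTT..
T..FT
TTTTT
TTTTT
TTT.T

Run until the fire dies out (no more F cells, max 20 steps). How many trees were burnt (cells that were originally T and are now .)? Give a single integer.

Answer: 22

Derivation:
Step 1: +2 fires, +1 burnt (F count now 2)
Step 2: +3 fires, +2 burnt (F count now 3)
Step 3: +3 fires, +3 burnt (F count now 3)
Step 4: +4 fires, +3 burnt (F count now 4)
Step 5: +3 fires, +4 burnt (F count now 3)
Step 6: +2 fires, +3 burnt (F count now 2)
Step 7: +2 fires, +2 burnt (F count now 2)
Step 8: +2 fires, +2 burnt (F count now 2)
Step 9: +1 fires, +2 burnt (F count now 1)
Step 10: +0 fires, +1 burnt (F count now 0)
Fire out after step 10
Initially T: 23, now '.': 29
Total burnt (originally-T cells now '.'): 22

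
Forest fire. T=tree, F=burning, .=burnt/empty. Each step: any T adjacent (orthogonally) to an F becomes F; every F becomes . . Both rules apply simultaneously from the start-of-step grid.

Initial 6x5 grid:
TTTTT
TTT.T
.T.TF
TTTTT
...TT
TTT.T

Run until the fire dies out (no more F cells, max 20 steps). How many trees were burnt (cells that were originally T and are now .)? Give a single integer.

Step 1: +3 fires, +1 burnt (F count now 3)
Step 2: +3 fires, +3 burnt (F count now 3)
Step 3: +4 fires, +3 burnt (F count now 4)
Step 4: +2 fires, +4 burnt (F count now 2)
Step 5: +4 fires, +2 burnt (F count now 4)
Step 6: +2 fires, +4 burnt (F count now 2)
Step 7: +1 fires, +2 burnt (F count now 1)
Step 8: +0 fires, +1 burnt (F count now 0)
Fire out after step 8
Initially T: 22, now '.': 27
Total burnt (originally-T cells now '.'): 19

Answer: 19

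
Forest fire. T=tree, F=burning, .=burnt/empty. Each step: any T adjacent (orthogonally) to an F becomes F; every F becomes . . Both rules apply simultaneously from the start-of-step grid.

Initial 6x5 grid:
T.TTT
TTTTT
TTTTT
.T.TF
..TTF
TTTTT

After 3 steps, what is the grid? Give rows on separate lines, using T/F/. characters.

Step 1: 4 trees catch fire, 2 burn out
  T.TTT
  TTTTT
  TTTTF
  .T.F.
  ..TF.
  TTTTF
Step 2: 4 trees catch fire, 4 burn out
  T.TTT
  TTTTF
  TTTF.
  .T...
  ..F..
  TTTF.
Step 3: 4 trees catch fire, 4 burn out
  T.TTF
  TTTF.
  TTF..
  .T...
  .....
  TTF..

T.TTF
TTTF.
TTF..
.T...
.....
TTF..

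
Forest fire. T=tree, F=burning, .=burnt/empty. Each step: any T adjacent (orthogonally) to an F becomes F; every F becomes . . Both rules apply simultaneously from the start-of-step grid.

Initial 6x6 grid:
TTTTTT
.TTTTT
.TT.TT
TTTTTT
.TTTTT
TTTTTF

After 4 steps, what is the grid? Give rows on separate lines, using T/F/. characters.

Step 1: 2 trees catch fire, 1 burn out
  TTTTTT
  .TTTTT
  .TT.TT
  TTTTTT
  .TTTTF
  TTTTF.
Step 2: 3 trees catch fire, 2 burn out
  TTTTTT
  .TTTTT
  .TT.TT
  TTTTTF
  .TTTF.
  TTTF..
Step 3: 4 trees catch fire, 3 burn out
  TTTTTT
  .TTTTT
  .TT.TF
  TTTTF.
  .TTF..
  TTF...
Step 4: 5 trees catch fire, 4 burn out
  TTTTTT
  .TTTTF
  .TT.F.
  TTTF..
  .TF...
  TF....

TTTTTT
.TTTTF
.TT.F.
TTTF..
.TF...
TF....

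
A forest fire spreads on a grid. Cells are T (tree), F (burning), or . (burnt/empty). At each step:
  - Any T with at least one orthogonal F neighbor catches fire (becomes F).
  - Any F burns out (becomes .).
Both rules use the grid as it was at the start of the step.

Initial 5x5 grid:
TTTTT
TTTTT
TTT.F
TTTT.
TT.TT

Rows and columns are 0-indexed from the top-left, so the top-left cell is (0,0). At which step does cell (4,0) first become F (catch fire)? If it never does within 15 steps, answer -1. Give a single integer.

Step 1: cell (4,0)='T' (+1 fires, +1 burnt)
Step 2: cell (4,0)='T' (+2 fires, +1 burnt)
Step 3: cell (4,0)='T' (+2 fires, +2 burnt)
Step 4: cell (4,0)='T' (+3 fires, +2 burnt)
Step 5: cell (4,0)='T' (+4 fires, +3 burnt)
Step 6: cell (4,0)='T' (+4 fires, +4 burnt)
Step 7: cell (4,0)='T' (+3 fires, +4 burnt)
Step 8: cell (4,0)='F' (+2 fires, +3 burnt)
  -> target ignites at step 8
Step 9: cell (4,0)='.' (+0 fires, +2 burnt)
  fire out at step 9

8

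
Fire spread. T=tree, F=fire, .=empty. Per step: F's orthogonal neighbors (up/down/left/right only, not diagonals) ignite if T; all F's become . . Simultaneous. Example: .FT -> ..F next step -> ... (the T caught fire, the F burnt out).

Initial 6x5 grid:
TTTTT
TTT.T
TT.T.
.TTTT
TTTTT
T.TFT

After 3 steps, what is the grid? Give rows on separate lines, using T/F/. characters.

Step 1: 3 trees catch fire, 1 burn out
  TTTTT
  TTT.T
  TT.T.
  .TTTT
  TTTFT
  T.F.F
Step 2: 3 trees catch fire, 3 burn out
  TTTTT
  TTT.T
  TT.T.
  .TTFT
  TTF.F
  T....
Step 3: 4 trees catch fire, 3 burn out
  TTTTT
  TTT.T
  TT.F.
  .TF.F
  TF...
  T....

TTTTT
TTT.T
TT.F.
.TF.F
TF...
T....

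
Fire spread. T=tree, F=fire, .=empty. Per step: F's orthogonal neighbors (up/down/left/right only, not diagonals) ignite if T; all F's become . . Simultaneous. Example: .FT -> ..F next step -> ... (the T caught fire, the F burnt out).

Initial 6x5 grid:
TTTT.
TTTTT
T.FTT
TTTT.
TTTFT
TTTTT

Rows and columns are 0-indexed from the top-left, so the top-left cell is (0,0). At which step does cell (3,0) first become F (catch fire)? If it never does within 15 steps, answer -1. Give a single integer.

Step 1: cell (3,0)='T' (+7 fires, +2 burnt)
Step 2: cell (3,0)='T' (+8 fires, +7 burnt)
Step 3: cell (3,0)='F' (+7 fires, +8 burnt)
  -> target ignites at step 3
Step 4: cell (3,0)='.' (+3 fires, +7 burnt)
Step 5: cell (3,0)='.' (+0 fires, +3 burnt)
  fire out at step 5

3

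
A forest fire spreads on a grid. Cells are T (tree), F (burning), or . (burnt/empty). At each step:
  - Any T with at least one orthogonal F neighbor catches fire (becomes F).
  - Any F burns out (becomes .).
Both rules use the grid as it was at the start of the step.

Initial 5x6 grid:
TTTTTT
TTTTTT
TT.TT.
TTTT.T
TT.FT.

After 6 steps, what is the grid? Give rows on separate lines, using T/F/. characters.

Step 1: 2 trees catch fire, 1 burn out
  TTTTTT
  TTTTTT
  TT.TT.
  TTTF.T
  TT..F.
Step 2: 2 trees catch fire, 2 burn out
  TTTTTT
  TTTTTT
  TT.FT.
  TTF..T
  TT....
Step 3: 3 trees catch fire, 2 burn out
  TTTTTT
  TTTFTT
  TT..F.
  TF...T
  TT....
Step 4: 6 trees catch fire, 3 burn out
  TTTFTT
  TTF.FT
  TF....
  F....T
  TF....
Step 5: 6 trees catch fire, 6 burn out
  TTF.FT
  TF...F
  F.....
  .....T
  F.....
Step 6: 3 trees catch fire, 6 burn out
  TF...F
  F.....
  ......
  .....T
  ......

TF...F
F.....
......
.....T
......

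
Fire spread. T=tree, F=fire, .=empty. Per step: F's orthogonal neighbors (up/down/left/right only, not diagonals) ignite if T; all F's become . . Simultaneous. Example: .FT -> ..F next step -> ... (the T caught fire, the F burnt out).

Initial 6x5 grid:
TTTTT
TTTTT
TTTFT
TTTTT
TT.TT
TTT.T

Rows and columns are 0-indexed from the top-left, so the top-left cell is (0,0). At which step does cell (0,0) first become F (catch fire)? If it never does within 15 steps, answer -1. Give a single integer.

Step 1: cell (0,0)='T' (+4 fires, +1 burnt)
Step 2: cell (0,0)='T' (+7 fires, +4 burnt)
Step 3: cell (0,0)='T' (+6 fires, +7 burnt)
Step 4: cell (0,0)='T' (+5 fires, +6 burnt)
Step 5: cell (0,0)='F' (+3 fires, +5 burnt)
  -> target ignites at step 5
Step 6: cell (0,0)='.' (+2 fires, +3 burnt)
Step 7: cell (0,0)='.' (+0 fires, +2 burnt)
  fire out at step 7

5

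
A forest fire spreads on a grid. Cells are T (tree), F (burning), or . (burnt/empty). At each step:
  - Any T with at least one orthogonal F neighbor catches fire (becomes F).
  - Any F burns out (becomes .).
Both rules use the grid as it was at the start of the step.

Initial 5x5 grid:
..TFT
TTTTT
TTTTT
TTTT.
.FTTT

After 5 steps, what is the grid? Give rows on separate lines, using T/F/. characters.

Step 1: 5 trees catch fire, 2 burn out
  ..F.F
  TTTFT
  TTTTT
  TFTT.
  ..FTT
Step 2: 7 trees catch fire, 5 burn out
  .....
  TTF.F
  TFTFT
  F.FT.
  ...FT
Step 3: 6 trees catch fire, 7 burn out
  .....
  TF...
  F.F.F
  ...F.
  ....F
Step 4: 1 trees catch fire, 6 burn out
  .....
  F....
  .....
  .....
  .....
Step 5: 0 trees catch fire, 1 burn out
  .....
  .....
  .....
  .....
  .....

.....
.....
.....
.....
.....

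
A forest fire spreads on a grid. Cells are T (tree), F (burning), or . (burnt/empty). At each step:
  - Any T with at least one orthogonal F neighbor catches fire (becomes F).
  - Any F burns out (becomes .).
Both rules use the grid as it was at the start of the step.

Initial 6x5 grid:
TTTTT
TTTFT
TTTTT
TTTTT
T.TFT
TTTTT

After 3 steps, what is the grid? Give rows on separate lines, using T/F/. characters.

Step 1: 8 trees catch fire, 2 burn out
  TTTFT
  TTF.F
  TTTFT
  TTTFT
  T.F.F
  TTTFT
Step 2: 9 trees catch fire, 8 burn out
  TTF.F
  TF...
  TTF.F
  TTF.F
  T....
  TTF.F
Step 3: 5 trees catch fire, 9 burn out
  TF...
  F....
  TF...
  TF...
  T....
  TF...

TF...
F....
TF...
TF...
T....
TF...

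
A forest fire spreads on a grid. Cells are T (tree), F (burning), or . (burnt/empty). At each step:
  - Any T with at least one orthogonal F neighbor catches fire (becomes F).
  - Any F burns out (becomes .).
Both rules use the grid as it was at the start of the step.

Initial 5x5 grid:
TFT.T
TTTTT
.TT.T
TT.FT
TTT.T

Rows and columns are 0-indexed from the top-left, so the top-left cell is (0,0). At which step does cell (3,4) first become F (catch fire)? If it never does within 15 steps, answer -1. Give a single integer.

Step 1: cell (3,4)='F' (+4 fires, +2 burnt)
  -> target ignites at step 1
Step 2: cell (3,4)='.' (+5 fires, +4 burnt)
Step 3: cell (3,4)='.' (+4 fires, +5 burnt)
Step 4: cell (3,4)='.' (+3 fires, +4 burnt)
Step 5: cell (3,4)='.' (+2 fires, +3 burnt)
Step 6: cell (3,4)='.' (+0 fires, +2 burnt)
  fire out at step 6

1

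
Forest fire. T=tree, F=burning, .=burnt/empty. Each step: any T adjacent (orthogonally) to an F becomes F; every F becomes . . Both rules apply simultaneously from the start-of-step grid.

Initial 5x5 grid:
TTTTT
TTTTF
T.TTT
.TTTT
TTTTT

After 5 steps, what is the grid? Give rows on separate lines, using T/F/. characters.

Step 1: 3 trees catch fire, 1 burn out
  TTTTF
  TTTF.
  T.TTF
  .TTTT
  TTTTT
Step 2: 4 trees catch fire, 3 burn out
  TTTF.
  TTF..
  T.TF.
  .TTTF
  TTTTT
Step 3: 5 trees catch fire, 4 burn out
  TTF..
  TF...
  T.F..
  .TTF.
  TTTTF
Step 4: 4 trees catch fire, 5 burn out
  TF...
  F....
  T....
  .TF..
  TTTF.
Step 5: 4 trees catch fire, 4 burn out
  F....
  .....
  F....
  .F...
  TTF..

F....
.....
F....
.F...
TTF..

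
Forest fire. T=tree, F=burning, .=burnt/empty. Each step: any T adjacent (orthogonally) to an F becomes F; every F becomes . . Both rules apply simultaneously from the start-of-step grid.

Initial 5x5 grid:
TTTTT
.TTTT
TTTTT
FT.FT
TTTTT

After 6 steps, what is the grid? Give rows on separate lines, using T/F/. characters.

Step 1: 6 trees catch fire, 2 burn out
  TTTTT
  .TTTT
  FTTFT
  .F..F
  FTTFT
Step 2: 7 trees catch fire, 6 burn out
  TTTTT
  .TTFT
  .FF.F
  .....
  .FF.F
Step 3: 4 trees catch fire, 7 burn out
  TTTFT
  .FF.F
  .....
  .....
  .....
Step 4: 3 trees catch fire, 4 burn out
  TFF.F
  .....
  .....
  .....
  .....
Step 5: 1 trees catch fire, 3 burn out
  F....
  .....
  .....
  .....
  .....
Step 6: 0 trees catch fire, 1 burn out
  .....
  .....
  .....
  .....
  .....

.....
.....
.....
.....
.....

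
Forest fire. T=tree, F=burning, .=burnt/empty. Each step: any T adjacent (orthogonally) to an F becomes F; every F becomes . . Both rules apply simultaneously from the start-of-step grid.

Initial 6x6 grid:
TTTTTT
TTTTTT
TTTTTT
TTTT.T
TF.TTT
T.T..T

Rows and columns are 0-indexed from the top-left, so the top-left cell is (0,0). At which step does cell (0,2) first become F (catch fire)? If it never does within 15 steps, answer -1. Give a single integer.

Step 1: cell (0,2)='T' (+2 fires, +1 burnt)
Step 2: cell (0,2)='T' (+4 fires, +2 burnt)
Step 3: cell (0,2)='T' (+4 fires, +4 burnt)
Step 4: cell (0,2)='T' (+5 fires, +4 burnt)
Step 5: cell (0,2)='F' (+5 fires, +5 burnt)
  -> target ignites at step 5
Step 6: cell (0,2)='.' (+4 fires, +5 burnt)
Step 7: cell (0,2)='.' (+4 fires, +4 burnt)
Step 8: cell (0,2)='.' (+1 fires, +4 burnt)
Step 9: cell (0,2)='.' (+0 fires, +1 burnt)
  fire out at step 9

5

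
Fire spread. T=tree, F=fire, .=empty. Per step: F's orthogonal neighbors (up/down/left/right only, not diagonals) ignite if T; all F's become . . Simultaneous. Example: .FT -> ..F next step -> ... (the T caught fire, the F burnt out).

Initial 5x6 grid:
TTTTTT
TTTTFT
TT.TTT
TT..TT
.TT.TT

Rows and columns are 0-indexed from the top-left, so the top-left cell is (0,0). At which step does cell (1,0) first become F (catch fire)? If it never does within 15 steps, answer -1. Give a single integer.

Step 1: cell (1,0)='T' (+4 fires, +1 burnt)
Step 2: cell (1,0)='T' (+6 fires, +4 burnt)
Step 3: cell (1,0)='T' (+4 fires, +6 burnt)
Step 4: cell (1,0)='F' (+4 fires, +4 burnt)
  -> target ignites at step 4
Step 5: cell (1,0)='.' (+3 fires, +4 burnt)
Step 6: cell (1,0)='.' (+2 fires, +3 burnt)
Step 7: cell (1,0)='.' (+1 fires, +2 burnt)
Step 8: cell (1,0)='.' (+0 fires, +1 burnt)
  fire out at step 8

4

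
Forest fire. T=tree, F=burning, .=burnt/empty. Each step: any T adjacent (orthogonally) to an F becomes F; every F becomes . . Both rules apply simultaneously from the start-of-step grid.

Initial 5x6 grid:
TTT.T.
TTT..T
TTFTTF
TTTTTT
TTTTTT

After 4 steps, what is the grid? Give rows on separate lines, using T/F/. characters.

Step 1: 7 trees catch fire, 2 burn out
  TTT.T.
  TTF..F
  TF.FF.
  TTFTTF
  TTTTTT
Step 2: 8 trees catch fire, 7 burn out
  TTF.T.
  TF....
  F.....
  TF.FF.
  TTFTTF
Step 3: 6 trees catch fire, 8 burn out
  TF..T.
  F.....
  ......
  F.....
  TF.FF.
Step 4: 2 trees catch fire, 6 burn out
  F...T.
  ......
  ......
  ......
  F.....

F...T.
......
......
......
F.....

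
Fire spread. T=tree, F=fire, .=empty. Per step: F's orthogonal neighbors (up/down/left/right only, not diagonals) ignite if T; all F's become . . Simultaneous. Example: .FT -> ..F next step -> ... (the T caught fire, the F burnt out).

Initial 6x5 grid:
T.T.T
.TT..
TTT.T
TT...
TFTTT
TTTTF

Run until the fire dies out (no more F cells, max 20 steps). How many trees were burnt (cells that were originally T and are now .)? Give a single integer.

Answer: 16

Derivation:
Step 1: +6 fires, +2 burnt (F count now 6)
Step 2: +5 fires, +6 burnt (F count now 5)
Step 3: +3 fires, +5 burnt (F count now 3)
Step 4: +1 fires, +3 burnt (F count now 1)
Step 5: +1 fires, +1 burnt (F count now 1)
Step 6: +0 fires, +1 burnt (F count now 0)
Fire out after step 6
Initially T: 19, now '.': 27
Total burnt (originally-T cells now '.'): 16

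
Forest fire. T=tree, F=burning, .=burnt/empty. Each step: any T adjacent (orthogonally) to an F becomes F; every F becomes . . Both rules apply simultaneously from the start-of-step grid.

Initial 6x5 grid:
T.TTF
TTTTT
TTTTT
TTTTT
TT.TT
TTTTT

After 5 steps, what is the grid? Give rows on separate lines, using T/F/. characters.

Step 1: 2 trees catch fire, 1 burn out
  T.TF.
  TTTTF
  TTTTT
  TTTTT
  TT.TT
  TTTTT
Step 2: 3 trees catch fire, 2 burn out
  T.F..
  TTTF.
  TTTTF
  TTTTT
  TT.TT
  TTTTT
Step 3: 3 trees catch fire, 3 burn out
  T....
  TTF..
  TTTF.
  TTTTF
  TT.TT
  TTTTT
Step 4: 4 trees catch fire, 3 burn out
  T....
  TF...
  TTF..
  TTTF.
  TT.TF
  TTTTT
Step 5: 5 trees catch fire, 4 burn out
  T....
  F....
  TF...
  TTF..
  TT.F.
  TTTTF

T....
F....
TF...
TTF..
TT.F.
TTTTF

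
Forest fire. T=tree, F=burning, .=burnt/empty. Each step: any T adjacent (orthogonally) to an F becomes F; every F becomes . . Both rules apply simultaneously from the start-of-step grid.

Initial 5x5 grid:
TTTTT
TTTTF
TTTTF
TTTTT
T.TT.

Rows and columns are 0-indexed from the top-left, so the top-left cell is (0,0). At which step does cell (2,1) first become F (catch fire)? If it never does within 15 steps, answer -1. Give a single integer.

Step 1: cell (2,1)='T' (+4 fires, +2 burnt)
Step 2: cell (2,1)='T' (+4 fires, +4 burnt)
Step 3: cell (2,1)='F' (+5 fires, +4 burnt)
  -> target ignites at step 3
Step 4: cell (2,1)='.' (+5 fires, +5 burnt)
Step 5: cell (2,1)='.' (+2 fires, +5 burnt)
Step 6: cell (2,1)='.' (+1 fires, +2 burnt)
Step 7: cell (2,1)='.' (+0 fires, +1 burnt)
  fire out at step 7

3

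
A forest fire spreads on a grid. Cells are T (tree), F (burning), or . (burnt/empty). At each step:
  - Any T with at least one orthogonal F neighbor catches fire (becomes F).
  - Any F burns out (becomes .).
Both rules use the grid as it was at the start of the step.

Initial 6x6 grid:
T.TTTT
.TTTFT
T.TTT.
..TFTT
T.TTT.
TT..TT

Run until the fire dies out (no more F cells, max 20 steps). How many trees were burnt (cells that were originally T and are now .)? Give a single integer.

Answer: 19

Derivation:
Step 1: +8 fires, +2 burnt (F count now 8)
Step 2: +7 fires, +8 burnt (F count now 7)
Step 3: +3 fires, +7 burnt (F count now 3)
Step 4: +1 fires, +3 burnt (F count now 1)
Step 5: +0 fires, +1 burnt (F count now 0)
Fire out after step 5
Initially T: 24, now '.': 31
Total burnt (originally-T cells now '.'): 19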